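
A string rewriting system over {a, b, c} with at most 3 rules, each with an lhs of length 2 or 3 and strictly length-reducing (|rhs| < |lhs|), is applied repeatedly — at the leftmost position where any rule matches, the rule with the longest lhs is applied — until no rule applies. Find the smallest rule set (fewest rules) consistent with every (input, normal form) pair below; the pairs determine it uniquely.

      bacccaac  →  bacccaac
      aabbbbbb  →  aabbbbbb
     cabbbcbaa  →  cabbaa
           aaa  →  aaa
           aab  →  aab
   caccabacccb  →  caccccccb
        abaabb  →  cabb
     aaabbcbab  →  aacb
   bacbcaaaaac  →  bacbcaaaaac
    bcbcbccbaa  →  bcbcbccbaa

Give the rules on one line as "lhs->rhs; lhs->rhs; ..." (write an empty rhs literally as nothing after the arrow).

aba->c; bbc->

  | bacccaac
  | aabbbbbb
  | cabbbcbaa => cabbaa
  | aaa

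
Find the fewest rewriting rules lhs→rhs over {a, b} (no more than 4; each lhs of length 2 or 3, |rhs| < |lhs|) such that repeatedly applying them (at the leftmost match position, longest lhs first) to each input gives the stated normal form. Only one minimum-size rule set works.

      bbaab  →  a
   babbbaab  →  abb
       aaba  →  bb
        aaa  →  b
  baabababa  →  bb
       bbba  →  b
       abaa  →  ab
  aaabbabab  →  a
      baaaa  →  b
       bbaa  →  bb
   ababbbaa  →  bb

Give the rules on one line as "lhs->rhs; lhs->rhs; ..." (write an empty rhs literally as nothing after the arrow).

aa->b; ba->b; bbb->a

  | bbaab => bbab => bbb => a
  | babbbaab => bbbbaab => abaab => abab => abb
  | aaba => bba => bb
  | aaa => ba => b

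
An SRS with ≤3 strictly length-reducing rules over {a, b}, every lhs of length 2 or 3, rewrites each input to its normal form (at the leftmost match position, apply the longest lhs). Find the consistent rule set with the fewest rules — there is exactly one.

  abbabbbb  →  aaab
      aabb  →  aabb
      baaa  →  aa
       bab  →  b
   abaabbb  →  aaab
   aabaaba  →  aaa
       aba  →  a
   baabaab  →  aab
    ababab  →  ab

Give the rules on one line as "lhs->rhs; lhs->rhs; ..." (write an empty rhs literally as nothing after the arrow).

  | abbabbbb => abbbbb => aabbb => aaab
  | aabb
  | baaa => aa
  | bab => b

ba->; bbb->ab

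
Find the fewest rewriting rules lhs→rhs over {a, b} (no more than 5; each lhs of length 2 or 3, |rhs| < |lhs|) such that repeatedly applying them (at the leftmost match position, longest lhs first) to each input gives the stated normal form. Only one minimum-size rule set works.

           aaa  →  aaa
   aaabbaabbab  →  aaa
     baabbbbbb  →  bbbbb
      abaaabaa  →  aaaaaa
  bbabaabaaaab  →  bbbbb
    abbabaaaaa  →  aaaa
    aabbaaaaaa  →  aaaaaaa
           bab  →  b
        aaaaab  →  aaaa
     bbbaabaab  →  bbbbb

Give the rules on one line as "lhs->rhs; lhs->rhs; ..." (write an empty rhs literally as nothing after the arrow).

ab->; aba->aa; ba->; bba->bb

  | aaa
  | aaabbaabbab => aabaabbab => aaaabbab => aaabab => aaaab => aaa
  | baabbbbbb => abbbbbb => bbbbb
  | abaaabaa => aaaabaa => aaaaaa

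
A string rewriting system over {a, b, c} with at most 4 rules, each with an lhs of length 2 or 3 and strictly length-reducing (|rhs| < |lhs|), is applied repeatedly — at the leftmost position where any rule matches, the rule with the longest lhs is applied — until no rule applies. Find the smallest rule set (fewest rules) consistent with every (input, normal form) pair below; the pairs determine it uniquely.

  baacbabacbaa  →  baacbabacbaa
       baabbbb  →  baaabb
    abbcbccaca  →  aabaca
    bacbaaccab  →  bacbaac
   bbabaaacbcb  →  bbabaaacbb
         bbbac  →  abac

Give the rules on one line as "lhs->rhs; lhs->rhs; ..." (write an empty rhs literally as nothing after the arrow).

  | baacbabacbaa
  | baabbbb => baaabb
  | abbcbccaca => abbbccaca => aabccaca => aabcaca => aabaca
  | bacbaaccab => bacbaac

bbb->ab; bc->b; cab->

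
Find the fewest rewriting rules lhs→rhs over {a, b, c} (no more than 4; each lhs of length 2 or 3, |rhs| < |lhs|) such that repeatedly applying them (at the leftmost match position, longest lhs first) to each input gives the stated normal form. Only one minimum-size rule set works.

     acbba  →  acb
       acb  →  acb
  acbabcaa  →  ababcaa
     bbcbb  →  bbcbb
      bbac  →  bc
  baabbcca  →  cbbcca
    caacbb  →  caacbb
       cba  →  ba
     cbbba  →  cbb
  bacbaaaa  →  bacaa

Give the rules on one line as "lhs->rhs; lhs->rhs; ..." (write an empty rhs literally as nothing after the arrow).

baa->c; bba->b; cba->ba

  | acbba => acb
  | acb
  | acbabcaa => ababcaa
  | bbcbb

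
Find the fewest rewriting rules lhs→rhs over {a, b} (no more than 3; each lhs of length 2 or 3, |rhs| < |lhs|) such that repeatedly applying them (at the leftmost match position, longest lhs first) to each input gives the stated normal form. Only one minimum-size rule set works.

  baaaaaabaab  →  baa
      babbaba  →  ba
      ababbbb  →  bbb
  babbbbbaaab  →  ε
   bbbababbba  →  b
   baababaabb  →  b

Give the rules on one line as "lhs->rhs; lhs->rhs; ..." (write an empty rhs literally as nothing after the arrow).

aab->ba; ab->; bba->ab

  | baaaaaabaab => baaaabaaab => baabaaaab => bbaaaaab => abaaaab => aaaab => aaba => baa
  | babbaba => bbaba => abba => ba
  | ababbbb => abbbb => bbb
  | babbbbbaaab => bbbbbaaab => bbbabaab => babbaab => bbaab => abab => ab => ε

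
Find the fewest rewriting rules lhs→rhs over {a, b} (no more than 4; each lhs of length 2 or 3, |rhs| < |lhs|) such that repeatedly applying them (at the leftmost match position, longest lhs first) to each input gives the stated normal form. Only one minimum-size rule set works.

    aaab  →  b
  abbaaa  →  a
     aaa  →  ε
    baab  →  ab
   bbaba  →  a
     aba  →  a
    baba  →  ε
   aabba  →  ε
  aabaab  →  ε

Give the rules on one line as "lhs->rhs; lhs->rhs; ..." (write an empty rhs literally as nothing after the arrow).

  | aaab => bab => b
  | abbaaa => aaaa => baa => a
  | aaa => ba => ε
  | baab => ab

aa->b; ba->; bb->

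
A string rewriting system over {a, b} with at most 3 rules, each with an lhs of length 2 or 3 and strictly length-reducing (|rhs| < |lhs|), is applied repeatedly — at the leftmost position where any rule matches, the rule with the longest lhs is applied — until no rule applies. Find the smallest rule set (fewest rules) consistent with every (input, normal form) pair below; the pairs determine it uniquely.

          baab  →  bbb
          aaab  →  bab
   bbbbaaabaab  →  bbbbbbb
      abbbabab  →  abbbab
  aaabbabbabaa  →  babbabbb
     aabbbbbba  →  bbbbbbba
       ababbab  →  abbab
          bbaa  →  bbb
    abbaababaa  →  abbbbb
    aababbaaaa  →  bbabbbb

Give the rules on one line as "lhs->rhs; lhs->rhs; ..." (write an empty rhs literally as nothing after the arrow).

aa->b; aba->a

  | baab => bbb
  | aaab => bab
  | bbbbaaabaab => bbbbbabaab => bbbbbaab => bbbbbbb
  | abbbabab => abbbab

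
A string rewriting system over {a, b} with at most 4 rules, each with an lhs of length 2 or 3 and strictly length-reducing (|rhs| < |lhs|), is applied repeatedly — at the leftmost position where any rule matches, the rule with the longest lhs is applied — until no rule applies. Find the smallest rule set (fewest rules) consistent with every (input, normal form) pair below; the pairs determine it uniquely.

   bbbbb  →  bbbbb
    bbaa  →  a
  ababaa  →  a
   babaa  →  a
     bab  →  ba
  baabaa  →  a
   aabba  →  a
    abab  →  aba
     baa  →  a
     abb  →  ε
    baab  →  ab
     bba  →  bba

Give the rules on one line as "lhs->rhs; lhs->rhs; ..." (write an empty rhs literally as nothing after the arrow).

aa->a; abb->; baa->aa; bab->ba

  | bbbbb
  | bbaa => baa => aa => a
  | ababaa => abaaa => aaaa => aaa => aa => a
  | babaa => baaa => aaa => aa => a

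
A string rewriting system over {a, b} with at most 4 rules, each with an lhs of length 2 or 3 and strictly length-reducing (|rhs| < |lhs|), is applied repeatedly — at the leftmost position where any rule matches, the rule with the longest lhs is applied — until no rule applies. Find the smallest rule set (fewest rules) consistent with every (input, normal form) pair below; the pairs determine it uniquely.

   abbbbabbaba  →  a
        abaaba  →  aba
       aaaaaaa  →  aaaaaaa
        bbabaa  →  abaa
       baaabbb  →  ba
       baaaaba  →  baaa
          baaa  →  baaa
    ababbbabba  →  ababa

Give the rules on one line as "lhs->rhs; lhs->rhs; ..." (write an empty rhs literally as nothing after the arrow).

aab->; bb->; bbb->a

  | abbbbabbaba => aababbaba => abbaba => aaba => a
  | abaaba => aba
  | aaaaaaa
  | bbabaa => abaa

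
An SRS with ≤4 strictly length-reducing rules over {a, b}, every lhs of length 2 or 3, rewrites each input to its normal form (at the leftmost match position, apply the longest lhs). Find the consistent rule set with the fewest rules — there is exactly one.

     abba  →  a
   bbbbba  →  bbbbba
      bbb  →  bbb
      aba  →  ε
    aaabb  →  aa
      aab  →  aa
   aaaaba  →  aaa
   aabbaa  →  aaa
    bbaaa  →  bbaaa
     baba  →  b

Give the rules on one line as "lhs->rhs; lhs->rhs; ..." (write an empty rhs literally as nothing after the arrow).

  | abba => a
  | bbbbba
  | bbb
  | aba => ε

ab->a; aba->; abb->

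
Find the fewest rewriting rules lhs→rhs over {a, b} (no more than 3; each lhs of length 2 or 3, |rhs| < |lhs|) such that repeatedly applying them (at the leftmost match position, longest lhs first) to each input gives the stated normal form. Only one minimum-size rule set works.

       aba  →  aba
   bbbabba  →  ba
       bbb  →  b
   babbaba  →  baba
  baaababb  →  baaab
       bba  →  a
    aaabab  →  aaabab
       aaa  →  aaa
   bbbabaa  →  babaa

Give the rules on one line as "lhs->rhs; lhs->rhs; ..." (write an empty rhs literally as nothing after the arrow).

abb->; bb->

  | aba
  | bbbabba => babba => ba
  | bbb => b
  | babbaba => baba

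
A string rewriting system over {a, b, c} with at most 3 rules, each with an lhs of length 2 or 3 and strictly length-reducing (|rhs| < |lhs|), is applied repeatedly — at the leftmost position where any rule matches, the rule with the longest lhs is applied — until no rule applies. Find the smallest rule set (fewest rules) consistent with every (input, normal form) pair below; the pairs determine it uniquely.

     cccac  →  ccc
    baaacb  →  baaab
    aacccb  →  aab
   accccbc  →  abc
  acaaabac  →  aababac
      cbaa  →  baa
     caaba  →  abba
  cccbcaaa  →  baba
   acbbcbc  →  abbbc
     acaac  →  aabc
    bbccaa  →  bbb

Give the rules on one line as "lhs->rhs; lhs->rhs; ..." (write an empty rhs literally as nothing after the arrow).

ca->; caa->ab; cb->b

  | cccac => ccc
  | baaacb => baaab
  | aacccb => aaccb => aacb => aab
  | accccbc => acccbc => accbc => acbc => abc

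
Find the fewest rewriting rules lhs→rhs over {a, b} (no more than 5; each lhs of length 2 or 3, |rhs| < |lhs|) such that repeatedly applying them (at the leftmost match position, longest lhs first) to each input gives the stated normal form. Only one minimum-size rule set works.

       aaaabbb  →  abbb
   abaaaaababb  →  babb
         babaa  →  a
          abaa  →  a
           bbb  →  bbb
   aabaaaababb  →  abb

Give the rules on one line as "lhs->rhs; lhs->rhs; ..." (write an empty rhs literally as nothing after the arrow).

  | aaaabbb => baabbb => aabbb => abbb
  | abaaaaababb => aaaaababb => baaababb => aaababb => bababb => babb
  | babaa => baa => aa => a
  | abaa => aa => a

aa->a; aaa->ba; aba->a; baa->aa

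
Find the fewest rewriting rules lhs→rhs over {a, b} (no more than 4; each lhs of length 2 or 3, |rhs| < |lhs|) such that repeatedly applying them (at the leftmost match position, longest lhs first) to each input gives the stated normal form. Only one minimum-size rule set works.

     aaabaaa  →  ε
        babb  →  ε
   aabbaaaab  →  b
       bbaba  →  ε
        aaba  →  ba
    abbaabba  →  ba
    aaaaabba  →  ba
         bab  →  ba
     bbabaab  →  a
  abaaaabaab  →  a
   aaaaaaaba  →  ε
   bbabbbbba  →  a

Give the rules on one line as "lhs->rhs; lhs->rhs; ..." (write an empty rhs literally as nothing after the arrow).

  | aaabaaa => abaaa => aaaa => aa => ε
  | babb => bb => ε
  | aabbaaaab => bbaaaab => aaaab => aab => b
  | bbaba => aba => aa => ε

aa->; ab->a; abb->b; bb->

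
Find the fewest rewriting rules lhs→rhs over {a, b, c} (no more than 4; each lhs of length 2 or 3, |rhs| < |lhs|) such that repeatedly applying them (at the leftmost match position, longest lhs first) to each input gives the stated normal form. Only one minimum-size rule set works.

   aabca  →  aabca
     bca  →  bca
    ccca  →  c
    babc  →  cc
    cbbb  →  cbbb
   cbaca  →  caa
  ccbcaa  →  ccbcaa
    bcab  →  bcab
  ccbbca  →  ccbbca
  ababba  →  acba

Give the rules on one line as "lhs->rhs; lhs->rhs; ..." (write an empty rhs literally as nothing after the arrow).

  | aabca
  | bca
  | ccca => c
  | babc => cc

bab->c; bac->a; cca->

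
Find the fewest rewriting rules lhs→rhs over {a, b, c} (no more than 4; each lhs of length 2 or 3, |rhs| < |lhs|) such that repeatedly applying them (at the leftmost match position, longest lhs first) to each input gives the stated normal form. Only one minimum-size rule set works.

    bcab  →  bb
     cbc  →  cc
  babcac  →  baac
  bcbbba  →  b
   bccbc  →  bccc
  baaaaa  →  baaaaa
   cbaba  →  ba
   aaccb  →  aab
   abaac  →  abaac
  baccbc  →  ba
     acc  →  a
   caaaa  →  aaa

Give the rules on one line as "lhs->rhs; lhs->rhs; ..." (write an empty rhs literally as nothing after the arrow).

abc->a; acc->a; ca->; cb->c

  | bcab => bb
  | cbc => cc
  | babcac => baac
  | bcbbba => bcbba => bcba => bca => b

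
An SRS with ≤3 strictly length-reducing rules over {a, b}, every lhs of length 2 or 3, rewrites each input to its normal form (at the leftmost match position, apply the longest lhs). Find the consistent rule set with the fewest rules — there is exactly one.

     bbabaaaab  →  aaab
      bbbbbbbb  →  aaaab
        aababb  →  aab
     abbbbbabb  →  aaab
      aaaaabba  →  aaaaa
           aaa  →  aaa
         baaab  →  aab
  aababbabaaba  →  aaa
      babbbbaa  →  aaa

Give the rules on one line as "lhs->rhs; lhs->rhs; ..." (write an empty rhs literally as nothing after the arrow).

  | bbabaaaab => babaaaab => baaaab => aaab
  | bbbbbbbb => aabbbbb => aaaabb => aaaab
  | aababb => aabb => aab
  | abbbbbabb => aaabbabb => aaababb => aaabb => aaab

ba->; bb->b; bbb->aa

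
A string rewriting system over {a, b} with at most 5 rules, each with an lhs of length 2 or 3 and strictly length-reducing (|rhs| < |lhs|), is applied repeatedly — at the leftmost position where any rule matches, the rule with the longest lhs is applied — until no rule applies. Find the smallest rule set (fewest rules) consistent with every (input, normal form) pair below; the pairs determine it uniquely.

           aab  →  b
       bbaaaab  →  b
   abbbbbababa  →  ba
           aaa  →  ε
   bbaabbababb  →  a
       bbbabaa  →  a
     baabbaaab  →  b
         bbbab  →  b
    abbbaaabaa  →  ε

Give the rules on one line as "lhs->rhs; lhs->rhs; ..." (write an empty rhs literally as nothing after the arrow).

aaa->; ab->b; aba->aa; bb->a

  | aab => ab => b
  | bbaaaab => aaaaab => aab => ab => b
  | abbbbbababa => bbbbbababa => abbbababa => bbbababa => abababa => aababa => aaaba => ba
  | aaa => ε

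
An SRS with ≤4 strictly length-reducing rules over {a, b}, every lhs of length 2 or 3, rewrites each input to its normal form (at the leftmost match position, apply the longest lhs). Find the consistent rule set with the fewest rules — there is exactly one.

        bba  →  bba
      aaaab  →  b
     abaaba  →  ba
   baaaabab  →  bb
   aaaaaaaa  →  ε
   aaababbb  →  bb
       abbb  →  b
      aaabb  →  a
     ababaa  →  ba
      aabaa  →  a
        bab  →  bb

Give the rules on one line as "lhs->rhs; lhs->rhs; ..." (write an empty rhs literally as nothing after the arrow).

  | bba
  | aaaab => aab => b
  | abaaba => baaba => aba => ba
  | baaaabab => aaabab => abab => bab => bb

aa->; ab->b; abb->a; baa->a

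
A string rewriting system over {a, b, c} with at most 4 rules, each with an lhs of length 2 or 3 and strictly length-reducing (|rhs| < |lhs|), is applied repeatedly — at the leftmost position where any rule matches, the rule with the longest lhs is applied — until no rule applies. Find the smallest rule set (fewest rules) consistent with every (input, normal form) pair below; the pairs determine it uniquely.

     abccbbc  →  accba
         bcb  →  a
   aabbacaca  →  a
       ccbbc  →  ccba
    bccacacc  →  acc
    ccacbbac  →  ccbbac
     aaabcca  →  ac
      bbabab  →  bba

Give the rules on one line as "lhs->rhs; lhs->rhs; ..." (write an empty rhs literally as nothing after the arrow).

aa->a; ab->a; bc->a; ca->

  | abccbbc => accbbc => accba
  | bcb => ab => a
  | aabbacaca => abbacaca => abacaca => aacaca => acaca => aca => a
  | ccbbc => ccba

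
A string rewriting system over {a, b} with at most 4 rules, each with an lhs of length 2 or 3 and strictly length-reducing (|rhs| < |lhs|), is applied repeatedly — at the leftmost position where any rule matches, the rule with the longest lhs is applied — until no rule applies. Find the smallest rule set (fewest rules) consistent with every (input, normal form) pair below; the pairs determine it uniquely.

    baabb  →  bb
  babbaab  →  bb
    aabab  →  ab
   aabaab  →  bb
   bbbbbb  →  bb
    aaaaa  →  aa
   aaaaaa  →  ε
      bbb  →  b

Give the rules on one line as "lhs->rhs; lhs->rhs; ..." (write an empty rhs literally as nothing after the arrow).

  | baabb => bbbb => bb
  | babbaab => baaab => bb
  | aabab => bbab => ab
  | aabaab => bbaab => aab => bb

aaa->; aab->bb; bba->a; bbb->b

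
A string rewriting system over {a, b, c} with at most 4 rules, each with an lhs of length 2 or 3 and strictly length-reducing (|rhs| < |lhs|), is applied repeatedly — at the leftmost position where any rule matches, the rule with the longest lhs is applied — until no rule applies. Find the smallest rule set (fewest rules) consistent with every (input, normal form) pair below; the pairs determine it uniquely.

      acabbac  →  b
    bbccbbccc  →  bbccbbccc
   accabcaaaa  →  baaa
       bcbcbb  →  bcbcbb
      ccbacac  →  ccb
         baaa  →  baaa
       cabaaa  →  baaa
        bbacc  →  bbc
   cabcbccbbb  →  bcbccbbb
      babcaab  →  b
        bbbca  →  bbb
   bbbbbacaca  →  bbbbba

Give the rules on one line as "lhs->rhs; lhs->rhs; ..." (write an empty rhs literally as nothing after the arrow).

  | acabbac => abbac => bac => b
  | bbccbbccc
  | accabcaaaa => cabcaaaa => bcaaaa => baaa
  | bcbcbb

ab->; ac->; ca->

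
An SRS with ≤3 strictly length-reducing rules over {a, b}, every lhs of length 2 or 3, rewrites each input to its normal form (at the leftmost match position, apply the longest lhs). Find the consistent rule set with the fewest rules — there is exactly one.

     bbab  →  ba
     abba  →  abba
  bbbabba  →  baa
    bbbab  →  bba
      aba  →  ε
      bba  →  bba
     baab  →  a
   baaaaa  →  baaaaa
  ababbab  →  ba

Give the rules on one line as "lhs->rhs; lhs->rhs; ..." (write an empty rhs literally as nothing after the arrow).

aab->ab; aba->; bab->a

  | bbab => ba
  | abba
  | bbbabba => bbaba => baa
  | bbbab => bba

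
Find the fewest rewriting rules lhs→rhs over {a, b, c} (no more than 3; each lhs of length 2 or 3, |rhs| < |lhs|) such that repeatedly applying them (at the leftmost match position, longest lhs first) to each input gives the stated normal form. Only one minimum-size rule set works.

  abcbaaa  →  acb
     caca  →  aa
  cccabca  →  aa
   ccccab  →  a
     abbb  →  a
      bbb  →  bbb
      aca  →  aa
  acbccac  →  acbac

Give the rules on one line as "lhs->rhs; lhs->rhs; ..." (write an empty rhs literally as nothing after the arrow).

  | abcbaaa => acbaaa => acb
  | caca => aca => aa
  | cccabca => ccabca => cabca => abca => aca => aa
  | ccccab => cccab => ccab => cab => ab => a

aaa->; ab->a; ca->a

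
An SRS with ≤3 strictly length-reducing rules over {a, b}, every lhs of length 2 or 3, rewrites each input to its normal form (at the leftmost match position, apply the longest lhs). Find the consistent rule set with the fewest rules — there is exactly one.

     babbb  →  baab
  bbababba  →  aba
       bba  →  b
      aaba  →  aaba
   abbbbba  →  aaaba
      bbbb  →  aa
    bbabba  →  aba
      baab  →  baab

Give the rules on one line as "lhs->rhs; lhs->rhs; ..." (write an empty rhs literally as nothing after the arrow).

  | babbb => baab
  | bbababba => bbabba => bbba => aba
  | bba => b
  | aaba

bb->a; bba->b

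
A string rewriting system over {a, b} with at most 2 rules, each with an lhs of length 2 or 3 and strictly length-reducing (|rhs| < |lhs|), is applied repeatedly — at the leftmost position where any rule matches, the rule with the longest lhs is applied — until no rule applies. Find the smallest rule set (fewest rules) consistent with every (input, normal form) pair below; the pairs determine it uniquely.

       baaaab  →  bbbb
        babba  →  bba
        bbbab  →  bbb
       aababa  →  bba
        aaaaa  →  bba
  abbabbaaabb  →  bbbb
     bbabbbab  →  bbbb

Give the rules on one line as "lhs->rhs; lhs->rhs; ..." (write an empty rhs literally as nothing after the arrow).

  | baaaab => bbaab => bbbb
  | babba => bba
  | bbbab => bbb
  | aababa => bbaba => bba

aa->b; ab->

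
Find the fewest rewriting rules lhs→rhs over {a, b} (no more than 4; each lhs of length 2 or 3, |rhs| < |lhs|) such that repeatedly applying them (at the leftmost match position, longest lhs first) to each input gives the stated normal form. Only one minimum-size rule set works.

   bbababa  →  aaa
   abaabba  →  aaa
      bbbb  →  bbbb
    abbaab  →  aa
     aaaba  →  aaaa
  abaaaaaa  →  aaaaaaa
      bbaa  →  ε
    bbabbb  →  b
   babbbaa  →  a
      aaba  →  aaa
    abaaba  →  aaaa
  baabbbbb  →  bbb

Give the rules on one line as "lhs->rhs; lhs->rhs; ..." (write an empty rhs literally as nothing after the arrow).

  | bbababa => bababa => ababa => aaba => aaa
  | abaabba => aaabba => aaa
  | bbbb
  | abbaab => aab => aa

ab->a; abb->; ba->; bab->ab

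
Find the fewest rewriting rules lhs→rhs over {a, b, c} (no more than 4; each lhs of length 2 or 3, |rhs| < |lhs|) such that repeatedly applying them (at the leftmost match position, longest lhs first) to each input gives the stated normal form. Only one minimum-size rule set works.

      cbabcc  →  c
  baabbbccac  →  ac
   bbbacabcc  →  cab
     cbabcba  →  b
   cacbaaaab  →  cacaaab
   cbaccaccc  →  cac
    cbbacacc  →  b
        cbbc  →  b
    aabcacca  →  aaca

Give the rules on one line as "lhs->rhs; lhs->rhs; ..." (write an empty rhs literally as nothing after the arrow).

ba->; bc->c; cc->b

  | cbabcc => cbcc => ccc => bc => c
  | baabbbccac => abbbccac => abbccac => abccac => accac => abac => ac
  | bbbacabcc => bbcabcc => bcabcc => cabcc => cacc => cab
  | cbabcba => cbcba => ccba => bba => b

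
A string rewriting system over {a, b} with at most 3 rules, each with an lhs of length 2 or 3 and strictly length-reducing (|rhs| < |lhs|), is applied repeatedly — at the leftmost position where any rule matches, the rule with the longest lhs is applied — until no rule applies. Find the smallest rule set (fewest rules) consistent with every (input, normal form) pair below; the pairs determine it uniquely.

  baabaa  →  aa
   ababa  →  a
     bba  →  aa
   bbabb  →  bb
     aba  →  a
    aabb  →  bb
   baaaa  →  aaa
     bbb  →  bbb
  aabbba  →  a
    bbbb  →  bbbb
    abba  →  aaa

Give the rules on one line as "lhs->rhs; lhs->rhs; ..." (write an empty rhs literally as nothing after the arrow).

aab->b; ba->; bba->aa

  | baabaa => abaa => aa
  | ababa => aba => a
  | bba => aa
  | bbabb => aabb => bb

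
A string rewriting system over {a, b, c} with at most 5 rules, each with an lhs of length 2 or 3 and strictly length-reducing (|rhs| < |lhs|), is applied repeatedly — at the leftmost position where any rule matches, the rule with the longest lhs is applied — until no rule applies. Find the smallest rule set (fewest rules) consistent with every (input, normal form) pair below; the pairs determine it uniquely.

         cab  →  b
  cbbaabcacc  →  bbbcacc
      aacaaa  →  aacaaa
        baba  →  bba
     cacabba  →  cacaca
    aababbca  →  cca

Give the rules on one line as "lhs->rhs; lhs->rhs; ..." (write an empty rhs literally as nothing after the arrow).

ab->b; abb->ac; bac->c; cb->b

  | cab => cb => b
  | cbbaabcacc => bbaabcacc => bbabcacc => bbbcacc
  | aacaaa
  | baba => bba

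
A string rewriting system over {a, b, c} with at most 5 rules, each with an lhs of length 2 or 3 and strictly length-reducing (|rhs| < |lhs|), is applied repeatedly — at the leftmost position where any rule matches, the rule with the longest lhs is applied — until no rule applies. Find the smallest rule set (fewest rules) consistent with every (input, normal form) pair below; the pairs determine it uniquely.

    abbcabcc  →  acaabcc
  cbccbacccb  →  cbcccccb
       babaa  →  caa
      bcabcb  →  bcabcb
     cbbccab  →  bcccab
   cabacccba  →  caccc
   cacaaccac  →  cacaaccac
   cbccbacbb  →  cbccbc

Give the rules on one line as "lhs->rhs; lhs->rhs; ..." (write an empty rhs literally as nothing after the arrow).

ba->; bab->c; bbc->ca; cbb->bc

  | abbcabcc => acaabcc
  | cbccbacccb => cbcccccb
  | babaa => caa
  | bcabcb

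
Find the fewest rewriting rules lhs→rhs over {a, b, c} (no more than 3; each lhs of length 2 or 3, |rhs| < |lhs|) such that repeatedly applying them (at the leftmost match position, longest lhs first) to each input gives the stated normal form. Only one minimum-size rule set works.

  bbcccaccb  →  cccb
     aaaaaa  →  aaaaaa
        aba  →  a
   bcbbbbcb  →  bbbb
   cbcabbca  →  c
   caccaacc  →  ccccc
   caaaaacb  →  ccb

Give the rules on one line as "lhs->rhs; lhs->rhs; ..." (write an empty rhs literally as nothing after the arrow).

  | bbcccaccb => bccaccb => caccb => cccb
  | aaaaaa
  | aba => a
  | bcbbbbcb => bbbbcb => bbbb

ba->; bc->; ca->c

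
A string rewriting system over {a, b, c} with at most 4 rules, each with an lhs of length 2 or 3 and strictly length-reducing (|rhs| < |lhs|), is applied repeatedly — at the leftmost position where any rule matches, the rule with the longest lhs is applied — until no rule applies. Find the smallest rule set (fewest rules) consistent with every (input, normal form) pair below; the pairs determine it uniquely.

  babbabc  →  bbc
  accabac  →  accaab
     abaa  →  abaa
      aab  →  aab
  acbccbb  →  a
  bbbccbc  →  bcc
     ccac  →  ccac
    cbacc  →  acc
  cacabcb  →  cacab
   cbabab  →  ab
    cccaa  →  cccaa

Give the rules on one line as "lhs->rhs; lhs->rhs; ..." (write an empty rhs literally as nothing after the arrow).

bab->b; bac->ab; bbb->b; cb->

  | babbabc => bbabc => bbc
  | accabac => accaab
  | abaa
  | aab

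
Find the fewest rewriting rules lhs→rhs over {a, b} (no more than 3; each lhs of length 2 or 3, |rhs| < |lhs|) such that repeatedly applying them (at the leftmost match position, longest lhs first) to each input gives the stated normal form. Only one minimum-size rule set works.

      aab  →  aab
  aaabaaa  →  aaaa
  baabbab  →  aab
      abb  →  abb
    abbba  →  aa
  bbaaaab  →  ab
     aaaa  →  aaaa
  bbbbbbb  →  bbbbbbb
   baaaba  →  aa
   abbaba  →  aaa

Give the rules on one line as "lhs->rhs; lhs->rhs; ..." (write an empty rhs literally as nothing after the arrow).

  | aab
  | aaabaaa => aaabaa => aaaba => aaaa
  | baabbab => babbab => abbab => abab => aab
  | abb

ba->a; baa->ba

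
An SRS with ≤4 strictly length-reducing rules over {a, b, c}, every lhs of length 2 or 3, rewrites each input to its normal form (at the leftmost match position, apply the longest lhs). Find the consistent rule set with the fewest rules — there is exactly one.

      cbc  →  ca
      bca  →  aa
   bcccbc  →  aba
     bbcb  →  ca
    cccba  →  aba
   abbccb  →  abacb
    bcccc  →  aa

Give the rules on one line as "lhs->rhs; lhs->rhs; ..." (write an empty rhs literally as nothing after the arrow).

bab->ca; bc->a; cc->b

  | cbc => ca
  | bca => aa
  | bcccbc => accbc => abbc => aba
  | bbcb => bab => ca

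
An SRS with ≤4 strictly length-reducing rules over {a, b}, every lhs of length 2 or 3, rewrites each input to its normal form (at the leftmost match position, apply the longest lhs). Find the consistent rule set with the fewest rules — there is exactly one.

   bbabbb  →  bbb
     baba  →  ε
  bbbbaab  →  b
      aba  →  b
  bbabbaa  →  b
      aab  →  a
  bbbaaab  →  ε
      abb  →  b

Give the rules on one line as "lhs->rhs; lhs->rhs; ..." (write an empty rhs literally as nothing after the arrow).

  | bbabbb => abbbb => bbb
  | baba => ba => ε
  | bbbbaab => bbabab => abbab => bab => b
  | aba => b

ab->; aba->b; ba->; bba->ab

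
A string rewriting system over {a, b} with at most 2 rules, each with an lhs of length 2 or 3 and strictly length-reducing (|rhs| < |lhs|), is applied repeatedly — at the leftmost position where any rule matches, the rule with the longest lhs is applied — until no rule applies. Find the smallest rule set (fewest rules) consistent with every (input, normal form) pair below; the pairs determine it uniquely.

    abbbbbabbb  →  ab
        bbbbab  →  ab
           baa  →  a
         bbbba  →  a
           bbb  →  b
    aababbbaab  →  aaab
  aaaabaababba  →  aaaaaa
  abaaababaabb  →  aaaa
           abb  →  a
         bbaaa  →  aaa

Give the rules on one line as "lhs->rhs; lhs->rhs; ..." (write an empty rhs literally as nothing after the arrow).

ba->; bb->

  | abbbbbabbb => abbbabbb => ababbb => abbb => ab
  | bbbbab => bbab => ab
  | baa => a
  | bbbba => bba => a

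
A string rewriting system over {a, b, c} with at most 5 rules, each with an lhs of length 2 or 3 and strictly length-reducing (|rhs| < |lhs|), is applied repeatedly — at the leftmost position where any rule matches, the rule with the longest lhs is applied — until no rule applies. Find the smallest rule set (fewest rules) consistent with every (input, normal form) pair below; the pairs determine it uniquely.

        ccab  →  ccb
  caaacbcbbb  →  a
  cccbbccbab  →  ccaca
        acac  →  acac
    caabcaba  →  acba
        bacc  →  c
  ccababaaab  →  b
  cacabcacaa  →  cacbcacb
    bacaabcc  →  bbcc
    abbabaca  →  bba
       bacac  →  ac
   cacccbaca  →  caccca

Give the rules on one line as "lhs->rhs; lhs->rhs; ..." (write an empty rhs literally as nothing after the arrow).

aa->b; ab->b; bac->; cbb->a

  | ccab => ccb
  | caaacbcbbb => cbacbcbbb => cbcbbb => cbab => cbb => a
  | cccbbccbab => ccaccbab => ccaccbb => ccaca
  | acac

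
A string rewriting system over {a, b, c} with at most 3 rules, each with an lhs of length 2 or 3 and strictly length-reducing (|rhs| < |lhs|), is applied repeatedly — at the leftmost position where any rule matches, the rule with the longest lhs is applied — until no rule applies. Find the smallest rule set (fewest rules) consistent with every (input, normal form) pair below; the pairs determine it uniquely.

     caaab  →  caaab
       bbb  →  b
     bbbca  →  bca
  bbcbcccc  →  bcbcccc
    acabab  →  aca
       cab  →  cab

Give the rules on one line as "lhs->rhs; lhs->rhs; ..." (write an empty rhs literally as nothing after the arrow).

  | caaab
  | bbb => bb => b
  | bbbca => bbca => bca
  | bbcbcccc => bcbcccc

bab->; bb->b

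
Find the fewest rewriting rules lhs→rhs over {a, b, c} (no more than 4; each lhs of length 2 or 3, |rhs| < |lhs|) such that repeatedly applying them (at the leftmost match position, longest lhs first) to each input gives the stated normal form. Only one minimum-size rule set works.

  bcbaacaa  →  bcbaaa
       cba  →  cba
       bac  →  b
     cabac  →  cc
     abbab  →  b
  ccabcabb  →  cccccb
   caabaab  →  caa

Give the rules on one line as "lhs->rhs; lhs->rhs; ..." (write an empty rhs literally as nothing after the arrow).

ab->; ac->; cab->cc

  | bcbaacaa => bcbaaa
  | cba
  | bac => b
  | cabac => ccac => cc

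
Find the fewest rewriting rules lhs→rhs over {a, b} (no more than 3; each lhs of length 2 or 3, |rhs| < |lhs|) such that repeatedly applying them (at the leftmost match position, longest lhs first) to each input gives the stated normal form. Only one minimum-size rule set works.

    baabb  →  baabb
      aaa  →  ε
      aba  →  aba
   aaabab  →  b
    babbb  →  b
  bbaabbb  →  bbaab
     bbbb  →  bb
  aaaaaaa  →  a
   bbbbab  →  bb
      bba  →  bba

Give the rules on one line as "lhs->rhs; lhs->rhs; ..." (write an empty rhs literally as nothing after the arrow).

aaa->; bab->b; bbb->b

  | baabb
  | aaa => ε
  | aba
  | aaabab => bab => b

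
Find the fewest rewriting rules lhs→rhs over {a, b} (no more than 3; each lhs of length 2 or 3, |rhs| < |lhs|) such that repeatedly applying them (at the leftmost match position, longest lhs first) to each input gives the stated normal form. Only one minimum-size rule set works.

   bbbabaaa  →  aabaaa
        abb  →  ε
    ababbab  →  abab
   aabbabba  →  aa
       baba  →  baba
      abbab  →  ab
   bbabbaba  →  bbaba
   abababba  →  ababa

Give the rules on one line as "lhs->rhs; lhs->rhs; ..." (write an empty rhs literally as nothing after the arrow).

abb->; bbb->a

  | bbbabaaa => aabaaa
  | abb => ε
  | ababbab => abab
  | aabbabba => aabba => aa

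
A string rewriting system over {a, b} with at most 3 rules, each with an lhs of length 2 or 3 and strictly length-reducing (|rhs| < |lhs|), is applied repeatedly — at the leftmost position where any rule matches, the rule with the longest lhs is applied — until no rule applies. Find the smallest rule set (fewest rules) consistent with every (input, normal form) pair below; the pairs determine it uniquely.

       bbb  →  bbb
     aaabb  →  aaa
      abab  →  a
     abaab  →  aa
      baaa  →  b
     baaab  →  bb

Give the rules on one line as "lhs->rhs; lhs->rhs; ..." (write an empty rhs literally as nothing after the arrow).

  | bbb
  | aaabb => aaab => aaa
  | abab => ab => a
  | abaab => aab => aa

ab->a; aba->a; ba->b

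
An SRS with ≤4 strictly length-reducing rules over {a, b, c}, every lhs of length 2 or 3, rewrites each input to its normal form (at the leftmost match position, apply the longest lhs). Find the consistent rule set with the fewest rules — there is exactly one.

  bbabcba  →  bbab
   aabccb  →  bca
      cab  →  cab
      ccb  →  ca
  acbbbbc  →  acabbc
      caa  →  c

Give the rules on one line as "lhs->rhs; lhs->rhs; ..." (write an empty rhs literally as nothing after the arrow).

  | bbabcba => bbabaa => bbab
  | aabccb => bccb => bca
  | cab
  | ccb => ca

aa->; cb->a; cbb->ca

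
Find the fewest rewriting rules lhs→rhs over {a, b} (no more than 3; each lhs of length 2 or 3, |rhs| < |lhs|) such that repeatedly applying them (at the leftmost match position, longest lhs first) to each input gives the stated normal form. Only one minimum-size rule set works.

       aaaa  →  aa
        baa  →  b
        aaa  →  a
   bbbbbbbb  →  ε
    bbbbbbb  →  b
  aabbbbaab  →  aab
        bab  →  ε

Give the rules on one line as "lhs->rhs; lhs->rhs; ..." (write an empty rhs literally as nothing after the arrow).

aaa->a; ba->b; bb->

  | aaaa => aa
  | baa => ba => b
  | aaa => a
  | bbbbbbbb => bbbbbb => bbbb => bb => ε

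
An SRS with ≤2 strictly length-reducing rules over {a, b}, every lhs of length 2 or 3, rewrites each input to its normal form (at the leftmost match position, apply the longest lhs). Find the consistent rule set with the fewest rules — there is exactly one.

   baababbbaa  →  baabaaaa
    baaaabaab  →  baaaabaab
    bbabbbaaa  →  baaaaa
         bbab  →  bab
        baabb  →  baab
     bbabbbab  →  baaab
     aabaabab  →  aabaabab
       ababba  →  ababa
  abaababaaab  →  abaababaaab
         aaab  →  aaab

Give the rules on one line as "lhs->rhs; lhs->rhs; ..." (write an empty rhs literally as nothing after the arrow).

bb->b; bbb->a

  | baababbbaa => baabaaaa
  | baaaabaab
  | bbabbbaaa => babbbaaa => baaaaa
  | bbab => bab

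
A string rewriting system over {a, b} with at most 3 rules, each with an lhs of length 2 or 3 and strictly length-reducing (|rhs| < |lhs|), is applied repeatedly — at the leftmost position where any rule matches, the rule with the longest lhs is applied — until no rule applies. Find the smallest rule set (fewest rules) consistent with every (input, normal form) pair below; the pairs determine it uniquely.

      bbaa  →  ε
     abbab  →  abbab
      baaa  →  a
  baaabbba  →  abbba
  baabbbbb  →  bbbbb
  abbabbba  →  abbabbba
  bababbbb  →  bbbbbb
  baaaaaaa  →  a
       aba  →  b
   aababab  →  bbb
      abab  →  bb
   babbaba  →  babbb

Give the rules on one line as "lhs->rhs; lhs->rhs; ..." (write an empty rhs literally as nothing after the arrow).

  | bbaa => baa => aa => ε
  | abbab
  | baaa => aaa => a
  | baaabbba => aaabbba => abbba

aa->; aba->b; baa->aa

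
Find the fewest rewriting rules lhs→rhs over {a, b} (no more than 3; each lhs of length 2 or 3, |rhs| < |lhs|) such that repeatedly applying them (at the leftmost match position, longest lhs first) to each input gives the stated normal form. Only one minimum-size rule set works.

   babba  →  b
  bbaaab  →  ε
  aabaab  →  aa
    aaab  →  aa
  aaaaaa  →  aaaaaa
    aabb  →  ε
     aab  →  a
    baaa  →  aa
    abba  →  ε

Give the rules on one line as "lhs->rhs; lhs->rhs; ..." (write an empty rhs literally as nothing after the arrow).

  | babba => bba => b
  | bbaaab => baab => ab => ε
  | aabaab => aaab => aa
  | aaab => aa

ab->; ba->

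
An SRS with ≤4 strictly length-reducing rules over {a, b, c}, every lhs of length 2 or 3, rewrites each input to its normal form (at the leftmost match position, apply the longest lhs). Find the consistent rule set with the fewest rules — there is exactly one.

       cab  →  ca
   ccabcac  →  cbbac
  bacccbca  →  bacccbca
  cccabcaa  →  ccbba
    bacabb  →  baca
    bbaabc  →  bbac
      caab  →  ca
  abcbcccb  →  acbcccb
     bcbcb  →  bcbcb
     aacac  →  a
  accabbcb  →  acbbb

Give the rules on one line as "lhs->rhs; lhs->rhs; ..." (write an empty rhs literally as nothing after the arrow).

  | cab => ca
  | ccabcac => ccacac => cbbac
  | bacccbca
  | cccabcaa => cccacaa => ccbbaa => ccbba

aa->a; ab->a; cac->bb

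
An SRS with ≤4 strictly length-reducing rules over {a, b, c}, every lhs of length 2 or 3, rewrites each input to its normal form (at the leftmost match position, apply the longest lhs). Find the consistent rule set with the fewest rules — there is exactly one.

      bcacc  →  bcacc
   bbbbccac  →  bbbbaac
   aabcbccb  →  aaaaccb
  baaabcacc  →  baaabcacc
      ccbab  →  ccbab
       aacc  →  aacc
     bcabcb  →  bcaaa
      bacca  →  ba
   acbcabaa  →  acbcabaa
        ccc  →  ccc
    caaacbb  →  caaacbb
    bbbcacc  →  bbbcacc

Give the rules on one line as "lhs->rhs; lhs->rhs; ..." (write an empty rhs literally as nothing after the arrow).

bcb->aa; bcc->ba; cca->

  | bcacc
  | bbbbccac => bbbbaac
  | aabcbccb => aaaaccb
  | baaabcacc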